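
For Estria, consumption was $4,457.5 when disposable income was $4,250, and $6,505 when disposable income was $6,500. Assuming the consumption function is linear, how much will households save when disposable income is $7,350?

S = 71.5

MPC = (6505 − 4457.5)/(6500 − 4250) = 2047.5/2250 = 0.91
a = 4457.5 − 0.91(4250) = 4457.5 − 3867.5 = 590
C = 590 + 0.91(7350) = 7278.5
S = 7350 − 7278.5 = 71.5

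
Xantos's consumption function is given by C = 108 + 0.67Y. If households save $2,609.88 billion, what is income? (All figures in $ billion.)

S = Y − C = -108 + 0.33Y
-108 + 0.33Y = 2609.88, so 0.33Y = 2717.88 and Y = 8236

Y = 8236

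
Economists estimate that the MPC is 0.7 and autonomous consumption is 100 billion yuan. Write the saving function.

S = Y − C = Y − (100 + 0.7Y) = -100 + (1 − 0.7)Y

S = -100 + 0.3Y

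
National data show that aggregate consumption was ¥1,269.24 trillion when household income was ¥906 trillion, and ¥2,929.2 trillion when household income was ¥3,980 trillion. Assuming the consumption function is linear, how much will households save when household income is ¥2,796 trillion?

S = 506.16

MPC = (2929.2 − 1269.24)/(3980 − 906) = 1659.96/3074 = 0.54
a = 1269.24 − 0.54(906) = 1269.24 − 489.24 = 780
C = 780 + 0.54(2796) = 2289.84
S = 2796 − 2289.84 = 506.16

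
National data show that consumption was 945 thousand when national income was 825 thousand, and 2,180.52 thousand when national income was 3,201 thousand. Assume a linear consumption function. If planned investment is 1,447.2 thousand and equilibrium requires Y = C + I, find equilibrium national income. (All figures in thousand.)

Y = 4090

MPC = (2180.52 − 945)/(3201 − 825) = 1235.52/2376 = 0.52
a = 945 − 0.52(825) = 516
Equilibrium: Y = 516 + 0.52Y + 1447.2
0.48Y = 1963.2, so Y = 1963.2/0.48 = 4090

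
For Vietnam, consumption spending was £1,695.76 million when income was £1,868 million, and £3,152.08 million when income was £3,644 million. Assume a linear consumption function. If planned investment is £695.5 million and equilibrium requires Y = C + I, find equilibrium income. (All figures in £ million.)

MPC = (3152.08 − 1695.76)/(3644 − 1868) = 1456.32/1776 = 0.82
a = 1695.76 − 0.82(1868) = 164
Equilibrium: Y = 164 + 0.82Y + 695.5
0.18Y = 859.5, so Y = 859.5/0.18 = 4775

Y = 4775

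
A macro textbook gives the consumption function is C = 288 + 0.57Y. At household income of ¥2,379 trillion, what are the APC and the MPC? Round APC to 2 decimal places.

APC = 0.69; MPC = 0.57

MPC = 0.57 (the slope of the consumption function)
C = 288 + 0.57(2379) = 1644.03, so APC = 1644.03/2379 = 0.69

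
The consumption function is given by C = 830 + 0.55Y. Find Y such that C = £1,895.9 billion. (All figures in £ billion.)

830 + 0.55Y = 1895.9
0.55Y = 1065.9, so Y = 1065.9/0.55 = 1938

Y = 1938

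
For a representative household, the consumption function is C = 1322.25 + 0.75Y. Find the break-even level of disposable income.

At break-even, C = Y: 1322.25 + 0.75Y = Y
0.25Y = 1322.25, so Y = 1322.25/0.25 = 5289

Y = 5289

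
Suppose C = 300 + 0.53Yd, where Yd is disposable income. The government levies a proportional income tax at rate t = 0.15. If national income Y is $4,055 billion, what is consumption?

C = 2126.7775

Yd = (1 − 0.15)(4055) = 0.85(4055) = 3446.75
C = 300 + 0.53(3446.75) = 300 + 1826.7775 = 2126.7775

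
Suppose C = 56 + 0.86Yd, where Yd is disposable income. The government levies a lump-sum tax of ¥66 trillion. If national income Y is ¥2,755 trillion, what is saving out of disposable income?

S = 320.46

Yd = Y − T = 2755 − 66 = 2689
C = 56 + 0.86(2689) = 56 + 2312.54 = 2368.54
S = Yd − C = 2689 − 2368.54 = 320.46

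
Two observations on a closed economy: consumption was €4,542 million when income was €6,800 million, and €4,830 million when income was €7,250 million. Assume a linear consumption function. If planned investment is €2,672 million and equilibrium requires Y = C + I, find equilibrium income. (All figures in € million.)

Y = 7950

MPC = (4830 − 4542)/(7250 − 6800) = 288/450 = 0.64
a = 4542 − 0.64(6800) = 190
Equilibrium: Y = 190 + 0.64Y + 2672
0.36Y = 2862, so Y = 2862/0.36 = 7950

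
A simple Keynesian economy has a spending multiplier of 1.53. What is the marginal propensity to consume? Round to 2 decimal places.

MPC = 0.35

k = 1/(1 − MPC), so 1 − MPC = 1/k = 1/1.53 = 0.6536
MPC = 1 − 0.6536 = 0.35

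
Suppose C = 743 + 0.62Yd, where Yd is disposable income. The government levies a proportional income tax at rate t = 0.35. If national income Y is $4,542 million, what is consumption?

Yd = (1 − 0.35)(4542) = 0.65(4542) = 2952.3
C = 743 + 0.62(2952.3) = 743 + 1830.426 = 2573.426

C = 2573.426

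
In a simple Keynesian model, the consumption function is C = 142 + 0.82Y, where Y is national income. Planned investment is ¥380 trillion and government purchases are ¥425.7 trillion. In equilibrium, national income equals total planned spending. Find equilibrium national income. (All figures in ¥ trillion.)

Y = C + I + G = 142 + 0.82Y + 380 + 425.7
Y − 0.82Y = 947.7
0.18Y = 947.7, so Y = 947.7/0.18 = 5265

Y = 5265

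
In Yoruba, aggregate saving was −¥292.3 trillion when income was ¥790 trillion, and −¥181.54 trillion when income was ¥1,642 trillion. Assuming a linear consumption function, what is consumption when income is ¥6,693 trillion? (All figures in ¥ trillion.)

C = 6217.91

MPS = ΔS/ΔY = (-181.54 − (-292.3))/(1642 − 790) = 110.76/852 = 0.13
MPC = 1 − MPS = 0.87
Autonomous saving = -292.3 − 0.13(790) = -395, so a = 395
C = 395 + 0.87(6693) = 395 + 5822.91 = 6217.91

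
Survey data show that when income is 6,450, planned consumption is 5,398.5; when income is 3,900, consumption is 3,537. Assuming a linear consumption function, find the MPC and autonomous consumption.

MPC = 0.73; a = 690

MPC = ΔC/ΔY = (5398.5 − 3537)/(6450 − 3900) = 1861.5/2550 = 0.73
a = C − MPC·Y = 3537 − 0.73(3900) = 3537 − 2847 = 690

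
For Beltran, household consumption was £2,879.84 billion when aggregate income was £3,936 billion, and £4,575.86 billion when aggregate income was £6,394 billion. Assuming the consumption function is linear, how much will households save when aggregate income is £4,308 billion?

S = 1171.48

MPC = (4575.86 − 2879.84)/(6394 − 3936) = 1696.02/2458 = 0.69
a = 2879.84 − 0.69(3936) = 2879.84 − 2715.84 = 164
C = 164 + 0.69(4308) = 3136.52
S = 4308 − 3136.52 = 1171.48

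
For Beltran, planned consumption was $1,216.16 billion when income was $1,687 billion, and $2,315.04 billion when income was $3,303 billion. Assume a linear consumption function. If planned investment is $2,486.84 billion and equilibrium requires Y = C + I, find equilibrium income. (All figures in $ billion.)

MPC = (2315.04 − 1216.16)/(3303 − 1687) = 1098.88/1616 = 0.68
a = 1216.16 − 0.68(1687) = 69
Equilibrium: Y = 69 + 0.68Y + 2486.84
0.32Y = 2555.84, so Y = 2555.84/0.32 = 7987

Y = 7987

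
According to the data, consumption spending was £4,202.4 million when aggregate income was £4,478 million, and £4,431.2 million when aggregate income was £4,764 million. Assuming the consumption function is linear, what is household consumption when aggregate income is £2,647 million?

C = 2737.6

MPC = (4431.2 − 4202.4)/(4764 − 4478) = 228.8/286 = 0.8
a = 4202.4 − 0.8(4478) = 4202.4 − 3582.4 = 620
C = 620 + 0.8(2647) = 620 + 2117.6 = 2737.6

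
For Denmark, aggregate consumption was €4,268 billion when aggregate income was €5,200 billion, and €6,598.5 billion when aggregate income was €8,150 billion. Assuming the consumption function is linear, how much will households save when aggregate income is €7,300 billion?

S = 1373

MPC = (6598.5 − 4268)/(8150 − 5200) = 2330.5/2950 = 0.79
a = 4268 − 0.79(5200) = 4268 − 4108 = 160
C = 160 + 0.79(7300) = 5927
S = 7300 − 5927 = 1373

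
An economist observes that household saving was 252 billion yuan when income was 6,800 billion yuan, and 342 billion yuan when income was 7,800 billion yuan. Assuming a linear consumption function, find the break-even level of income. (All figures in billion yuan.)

Y = 4000

MPS = ΔS/ΔY = (342 − 252)/(7800 − 6800) = 90/1000 = 0.09
MPC = 1 − MPS = 0.91
From S(6800) = 252: −a + 0.09(6800) = 252, so a = 612 − 252 = 360
Break-even (S = 0): Y = a/MPS = 360/0.09 = 4000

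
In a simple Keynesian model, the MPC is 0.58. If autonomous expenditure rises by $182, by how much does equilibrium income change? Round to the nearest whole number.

The multiplier is 1/(1 − MPC) = 1/0.42.
ΔY = 182/0.42 = 433.33 ≈ 433

ΔY ≈ 433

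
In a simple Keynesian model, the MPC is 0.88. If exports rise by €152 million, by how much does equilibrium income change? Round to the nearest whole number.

ΔY ≈ 1267

The multiplier is 1/(1 − MPC) = 1/0.12.
ΔY = 152/0.12 = 1266.67 ≈ 1267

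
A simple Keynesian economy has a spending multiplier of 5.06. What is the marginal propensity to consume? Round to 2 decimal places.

k = 1/(1 − MPC), so 1 − MPC = 1/k = 1/5.06 = 0.1976
MPC = 1 − 0.1976 = 0.80

MPC = 0.80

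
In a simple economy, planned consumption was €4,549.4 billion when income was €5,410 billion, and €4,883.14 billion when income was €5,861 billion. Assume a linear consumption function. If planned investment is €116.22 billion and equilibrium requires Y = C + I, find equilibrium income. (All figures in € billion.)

Y = 2547

MPC = (4883.14 − 4549.4)/(5861 − 5410) = 333.74/451 = 0.74
a = 4549.4 − 0.74(5410) = 546
Equilibrium: Y = 546 + 0.74Y + 116.22
0.26Y = 662.22, so Y = 662.22/0.26 = 2547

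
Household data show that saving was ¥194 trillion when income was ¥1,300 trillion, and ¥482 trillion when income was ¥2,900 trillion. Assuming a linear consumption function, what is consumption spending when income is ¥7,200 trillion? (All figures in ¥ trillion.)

MPS = ΔS/ΔY = (482 − 194)/(2900 − 1300) = 288/1600 = 0.18
MPC = 1 − MPS = 0.82
Autonomous saving = 194 − 0.18(1300) = -40, so a = 40
C = 40 + 0.82(7200) = 40 + 5904 = 5944

C = 5944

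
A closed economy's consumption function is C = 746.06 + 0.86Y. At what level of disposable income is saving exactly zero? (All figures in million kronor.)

At break-even, C = Y: 746.06 + 0.86Y = Y
0.14Y = 746.06, so Y = 746.06/0.14 = 5329

Y = 5329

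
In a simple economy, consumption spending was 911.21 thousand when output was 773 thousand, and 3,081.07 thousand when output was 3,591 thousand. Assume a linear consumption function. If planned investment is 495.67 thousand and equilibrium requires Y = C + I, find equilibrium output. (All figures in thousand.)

MPC = (3081.07 − 911.21)/(3591 − 773) = 2169.86/2818 = 0.77
a = 911.21 − 0.77(773) = 316
Equilibrium: Y = 316 + 0.77Y + 495.67
0.23Y = 811.67, so Y = 811.67/0.23 = 3529

Y = 3529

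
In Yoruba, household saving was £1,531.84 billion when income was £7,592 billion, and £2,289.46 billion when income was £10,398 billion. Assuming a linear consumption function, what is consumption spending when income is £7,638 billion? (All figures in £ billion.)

C = 6093.74

MPS = ΔS/ΔY = (2289.46 − 1531.84)/(10398 − 7592) = 757.62/2806 = 0.27
MPC = 1 − MPS = 0.73
Autonomous saving = 1531.84 − 0.27(7592) = -518, so a = 518
C = 518 + 0.73(7638) = 518 + 5575.74 = 6093.74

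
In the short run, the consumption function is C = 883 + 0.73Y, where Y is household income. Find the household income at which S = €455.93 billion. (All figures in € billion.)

S = Y − C = -883 + 0.27Y
-883 + 0.27Y = 455.93, so 0.27Y = 1338.93 and Y = 4959

Y = 4959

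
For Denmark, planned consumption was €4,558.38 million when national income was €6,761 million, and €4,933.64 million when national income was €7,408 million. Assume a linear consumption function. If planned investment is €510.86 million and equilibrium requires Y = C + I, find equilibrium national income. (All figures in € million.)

MPC = (4933.64 − 4558.38)/(7408 − 6761) = 375.26/647 = 0.58
a = 4558.38 − 0.58(6761) = 637
Equilibrium: Y = 637 + 0.58Y + 510.86
0.42Y = 1147.86, so Y = 1147.86/0.42 = 2733

Y = 2733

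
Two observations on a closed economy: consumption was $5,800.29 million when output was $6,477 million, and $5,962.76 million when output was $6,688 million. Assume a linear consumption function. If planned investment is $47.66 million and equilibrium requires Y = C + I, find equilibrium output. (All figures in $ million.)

MPC = (5962.76 − 5800.29)/(6688 − 6477) = 162.47/211 = 0.77
a = 5800.29 − 0.77(6477) = 813
Equilibrium: Y = 813 + 0.77Y + 47.66
0.23Y = 860.66, so Y = 860.66/0.23 = 3742

Y = 3742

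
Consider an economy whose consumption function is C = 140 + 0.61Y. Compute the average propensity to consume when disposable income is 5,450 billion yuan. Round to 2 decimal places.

C = 140 + 0.61(5450) = 3464.5
APC = C/Y = 3464.5/5450 = 0.64

APC = 0.64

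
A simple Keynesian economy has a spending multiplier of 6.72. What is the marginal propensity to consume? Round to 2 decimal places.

k = 1/(1 − MPC), so 1 − MPC = 1/k = 1/6.72 = 0.1488
MPC = 1 − 0.1488 = 0.85

MPC = 0.85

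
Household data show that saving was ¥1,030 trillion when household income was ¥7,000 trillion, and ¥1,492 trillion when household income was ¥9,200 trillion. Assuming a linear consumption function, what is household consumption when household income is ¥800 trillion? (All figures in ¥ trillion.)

MPS = ΔS/ΔY = (1492 − 1030)/(9200 − 7000) = 462/2200 = 0.21
MPC = 1 − MPS = 0.79
Autonomous saving = 1030 − 0.21(7000) = -440, so a = 440
C = 440 + 0.79(800) = 440 + 632 = 1072

C = 1072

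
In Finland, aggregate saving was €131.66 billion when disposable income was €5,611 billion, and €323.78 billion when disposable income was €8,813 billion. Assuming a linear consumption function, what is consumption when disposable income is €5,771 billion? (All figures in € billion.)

MPS = ΔS/ΔY = (323.78 − 131.66)/(8813 − 5611) = 192.12/3202 = 0.06
MPC = 1 − MPS = 0.94
Autonomous saving = 131.66 − 0.06(5611) = -205, so a = 205
C = 205 + 0.94(5771) = 205 + 5424.74 = 5629.74

C = 5629.74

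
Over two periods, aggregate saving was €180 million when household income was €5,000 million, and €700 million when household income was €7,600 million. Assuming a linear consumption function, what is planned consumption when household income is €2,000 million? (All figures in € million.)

C = 2420

MPS = ΔS/ΔY = (700 − 180)/(7600 − 5000) = 520/2600 = 0.2
MPC = 1 − MPS = 0.8
Autonomous saving = 180 − 0.2(5000) = -820, so a = 820
C = 820 + 0.8(2000) = 820 + 1600 = 2420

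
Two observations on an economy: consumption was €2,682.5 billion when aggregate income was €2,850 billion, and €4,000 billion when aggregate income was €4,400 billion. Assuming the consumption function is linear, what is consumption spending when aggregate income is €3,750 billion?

C = 3447.5

MPC = (4000 − 2682.5)/(4400 − 2850) = 1317.5/1550 = 0.85
a = 2682.5 − 0.85(2850) = 2682.5 − 2422.5 = 260
C = 260 + 0.85(3750) = 260 + 3187.5 = 3447.5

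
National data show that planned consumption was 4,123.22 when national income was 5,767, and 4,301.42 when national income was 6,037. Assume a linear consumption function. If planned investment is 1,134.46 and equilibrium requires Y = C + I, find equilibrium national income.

Y = 4269

MPC = (4301.42 − 4123.22)/(6037 − 5767) = 178.2/270 = 0.66
a = 4123.22 − 0.66(5767) = 317
Equilibrium: Y = 317 + 0.66Y + 1134.46
0.34Y = 1451.46, so Y = 1451.46/0.34 = 4269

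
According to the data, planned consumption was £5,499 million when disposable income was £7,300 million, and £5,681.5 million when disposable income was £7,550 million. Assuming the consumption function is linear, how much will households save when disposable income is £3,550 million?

S = 788.5

MPC = (5681.5 − 5499)/(7550 − 7300) = 182.5/250 = 0.73
a = 5499 − 0.73(7300) = 5499 − 5329 = 170
C = 170 + 0.73(3550) = 2761.5
S = 3550 − 2761.5 = 788.5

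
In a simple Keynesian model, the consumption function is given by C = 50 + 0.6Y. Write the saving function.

S = Y − C = Y − (50 + 0.6Y) = -50 + (1 − 0.6)Y

S = -50 + 0.4Y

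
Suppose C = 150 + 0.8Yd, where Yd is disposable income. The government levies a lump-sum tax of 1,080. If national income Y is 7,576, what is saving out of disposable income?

S = 1149.2

Yd = Y − T = 7576 − 1080 = 6496
C = 150 + 0.8(6496) = 150 + 5196.8 = 5346.8
S = Yd − C = 6496 − 5346.8 = 1149.2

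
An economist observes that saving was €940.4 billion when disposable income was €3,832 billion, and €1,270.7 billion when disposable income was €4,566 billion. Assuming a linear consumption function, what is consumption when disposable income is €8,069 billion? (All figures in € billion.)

C = 5221.95

MPS = ΔS/ΔY = (1270.7 − 940.4)/(4566 − 3832) = 330.3/734 = 0.45
MPC = 1 − MPS = 0.55
Autonomous saving = 940.4 − 0.45(3832) = -784, so a = 784
C = 784 + 0.55(8069) = 784 + 4437.95 = 5221.95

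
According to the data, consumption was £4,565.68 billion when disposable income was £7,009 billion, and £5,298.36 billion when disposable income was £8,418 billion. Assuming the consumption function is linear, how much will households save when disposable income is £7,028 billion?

MPC = (5298.36 − 4565.68)/(8418 − 7009) = 732.68/1409 = 0.52
a = 4565.68 − 0.52(7009) = 4565.68 − 3644.68 = 921
C = 921 + 0.52(7028) = 4575.56
S = 7028 − 4575.56 = 2452.44

S = 2452.44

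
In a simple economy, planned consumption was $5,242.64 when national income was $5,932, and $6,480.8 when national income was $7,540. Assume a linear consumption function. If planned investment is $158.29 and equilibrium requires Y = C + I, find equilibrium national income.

Y = 3623

MPC = (6480.8 − 5242.64)/(7540 − 5932) = 1238.16/1608 = 0.77
a = 5242.64 − 0.77(5932) = 675
Equilibrium: Y = 675 + 0.77Y + 158.29
0.23Y = 833.29, so Y = 833.29/0.23 = 3623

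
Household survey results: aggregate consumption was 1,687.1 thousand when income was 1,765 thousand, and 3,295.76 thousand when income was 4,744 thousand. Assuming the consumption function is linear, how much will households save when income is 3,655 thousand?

MPC = (3295.76 − 1687.1)/(4744 − 1765) = 1608.66/2979 = 0.54
a = 1687.1 − 0.54(1765) = 1687.1 − 953.1 = 734
C = 734 + 0.54(3655) = 2707.7
S = 3655 − 2707.7 = 947.3

S = 947.3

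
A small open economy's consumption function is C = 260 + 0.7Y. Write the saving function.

S = -260 + 0.3Y

S = Y − C = Y − (260 + 0.7Y) = -260 + (1 − 0.7)Y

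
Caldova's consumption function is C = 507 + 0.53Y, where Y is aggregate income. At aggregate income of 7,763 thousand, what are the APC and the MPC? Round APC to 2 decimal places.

MPC = 0.53 (the slope of the consumption function)
C = 507 + 0.53(7763) = 4621.39, so APC = 4621.39/7763 = 0.60

APC = 0.60; MPC = 0.53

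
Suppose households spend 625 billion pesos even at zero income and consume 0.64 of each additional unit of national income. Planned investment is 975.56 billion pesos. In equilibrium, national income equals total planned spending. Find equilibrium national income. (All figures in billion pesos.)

Y = 4446

Y = C + I = 625 + 0.64Y + 975.56
Y − 0.64Y = 1600.56
0.36Y = 1600.56, so Y = 1600.56/0.36 = 4446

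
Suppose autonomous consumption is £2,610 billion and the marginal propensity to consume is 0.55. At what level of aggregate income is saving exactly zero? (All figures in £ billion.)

Y = 5800

At break-even, C = Y: 2610 + 0.55Y = Y
0.45Y = 2610, so Y = 2610/0.45 = 5800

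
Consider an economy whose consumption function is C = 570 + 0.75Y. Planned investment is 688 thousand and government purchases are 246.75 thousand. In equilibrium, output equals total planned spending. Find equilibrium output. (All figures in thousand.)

Y = 6019

Y = C + I + G = 570 + 0.75Y + 688 + 246.75
Y − 0.75Y = 1504.75
0.25Y = 1504.75, so Y = 1504.75/0.25 = 6019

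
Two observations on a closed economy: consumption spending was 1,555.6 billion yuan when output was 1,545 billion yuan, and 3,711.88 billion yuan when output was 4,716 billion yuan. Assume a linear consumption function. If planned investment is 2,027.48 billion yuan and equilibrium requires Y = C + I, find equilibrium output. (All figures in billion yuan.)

MPC = (3711.88 − 1555.6)/(4716 − 1545) = 2156.28/3171 = 0.68
a = 1555.6 − 0.68(1545) = 505
Equilibrium: Y = 505 + 0.68Y + 2027.48
0.32Y = 2532.48, so Y = 2532.48/0.32 = 7914

Y = 7914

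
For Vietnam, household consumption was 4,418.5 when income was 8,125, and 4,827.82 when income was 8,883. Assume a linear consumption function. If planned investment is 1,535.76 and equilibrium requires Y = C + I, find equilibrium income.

MPC = (4827.82 − 4418.5)/(8883 − 8125) = 409.32/758 = 0.54
a = 4418.5 − 0.54(8125) = 31
Equilibrium: Y = 31 + 0.54Y + 1535.76
0.46Y = 1566.76, so Y = 1566.76/0.46 = 3406

Y = 3406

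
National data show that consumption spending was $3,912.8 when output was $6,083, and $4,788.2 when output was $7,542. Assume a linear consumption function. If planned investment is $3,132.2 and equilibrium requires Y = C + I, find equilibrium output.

MPC = (4788.2 − 3912.8)/(7542 − 6083) = 875.4/1459 = 0.6
a = 3912.8 − 0.6(6083) = 263
Equilibrium: Y = 263 + 0.6Y + 3132.2
0.4Y = 3395.2, so Y = 3395.2/0.4 = 8488

Y = 8488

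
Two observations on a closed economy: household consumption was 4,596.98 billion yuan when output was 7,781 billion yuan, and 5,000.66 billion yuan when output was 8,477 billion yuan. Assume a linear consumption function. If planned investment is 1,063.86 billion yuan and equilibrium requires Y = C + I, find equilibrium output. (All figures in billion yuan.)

Y = 2733

MPC = (5000.66 − 4596.98)/(8477 − 7781) = 403.68/696 = 0.58
a = 4596.98 − 0.58(7781) = 84
Equilibrium: Y = 84 + 0.58Y + 1063.86
0.42Y = 1147.86, so Y = 1147.86/0.42 = 2733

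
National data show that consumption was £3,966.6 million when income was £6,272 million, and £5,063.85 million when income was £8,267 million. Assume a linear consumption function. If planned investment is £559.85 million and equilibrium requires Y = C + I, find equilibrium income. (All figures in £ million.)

MPC = (5063.85 − 3966.6)/(8267 − 6272) = 1097.25/1995 = 0.55
a = 3966.6 − 0.55(6272) = 517
Equilibrium: Y = 517 + 0.55Y + 559.85
0.45Y = 1076.85, so Y = 1076.85/0.45 = 2393

Y = 2393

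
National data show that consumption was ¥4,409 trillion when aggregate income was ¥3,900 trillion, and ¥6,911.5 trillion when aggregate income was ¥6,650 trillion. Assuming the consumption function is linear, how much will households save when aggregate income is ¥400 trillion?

MPC = (6911.5 − 4409)/(6650 − 3900) = 2502.5/2750 = 0.91
a = 4409 − 0.91(3900) = 4409 − 3549 = 860
C = 860 + 0.91(400) = 1224
S = 400 − 1224 = -824

S = -824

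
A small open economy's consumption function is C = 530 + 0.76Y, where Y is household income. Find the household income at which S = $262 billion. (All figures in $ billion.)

Y = 3300

S = Y − C = -530 + 0.24Y
-530 + 0.24Y = 262, so 0.24Y = 792 and Y = 3300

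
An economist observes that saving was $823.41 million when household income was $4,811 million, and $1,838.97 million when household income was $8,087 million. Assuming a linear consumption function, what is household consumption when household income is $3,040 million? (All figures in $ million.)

C = 2765.6

MPS = ΔS/ΔY = (1838.97 − 823.41)/(8087 − 4811) = 1015.56/3276 = 0.31
MPC = 1 − MPS = 0.69
Autonomous saving = 823.41 − 0.31(4811) = -668, so a = 668
C = 668 + 0.69(3040) = 668 + 2097.6 = 2765.6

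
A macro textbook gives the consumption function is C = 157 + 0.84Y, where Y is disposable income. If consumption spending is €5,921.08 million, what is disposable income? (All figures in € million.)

Y = 6862

157 + 0.84Y = 5921.08
0.84Y = 5764.08, so Y = 5764.08/0.84 = 6862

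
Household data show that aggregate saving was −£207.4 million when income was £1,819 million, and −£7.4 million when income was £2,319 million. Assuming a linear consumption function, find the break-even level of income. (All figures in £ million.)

Y = 2337.5

MPS = ΔS/ΔY = (-7.4 − (-207.4))/(2319 − 1819) = 200/500 = 0.4
MPC = 1 − MPS = 0.6
From S(1819) = -207.4: −a + 0.4(1819) = -207.4, so a = 727.6 − (-207.4) = 935
Break-even (S = 0): Y = a/MPS = 935/0.4 = 2337.5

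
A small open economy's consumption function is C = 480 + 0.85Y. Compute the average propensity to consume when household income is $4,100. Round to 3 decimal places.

APC = 0.967

C = 480 + 0.85(4100) = 3965
APC = C/Y = 3965/4100 = 0.967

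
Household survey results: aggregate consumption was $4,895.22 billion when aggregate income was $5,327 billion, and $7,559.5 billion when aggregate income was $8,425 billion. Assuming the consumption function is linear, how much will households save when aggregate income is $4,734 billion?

S = 348.76

MPC = (7559.5 − 4895.22)/(8425 − 5327) = 2664.28/3098 = 0.86
a = 4895.22 − 0.86(5327) = 4895.22 − 4581.22 = 314
C = 314 + 0.86(4734) = 4385.24
S = 4734 − 4385.24 = 348.76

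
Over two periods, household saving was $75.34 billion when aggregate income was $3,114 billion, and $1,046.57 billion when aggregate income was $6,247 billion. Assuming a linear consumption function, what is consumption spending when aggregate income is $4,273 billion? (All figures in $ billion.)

MPS = ΔS/ΔY = (1046.57 − 75.34)/(6247 − 3114) = 971.23/3133 = 0.31
MPC = 1 − MPS = 0.69
Autonomous saving = 75.34 − 0.31(3114) = -890, so a = 890
C = 890 + 0.69(4273) = 890 + 2948.37 = 3838.37

C = 3838.37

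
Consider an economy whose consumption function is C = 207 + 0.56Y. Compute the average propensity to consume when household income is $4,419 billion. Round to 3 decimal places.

C = 207 + 0.56(4419) = 2681.64
APC = C/Y = 2681.64/4419 = 0.607

APC = 0.607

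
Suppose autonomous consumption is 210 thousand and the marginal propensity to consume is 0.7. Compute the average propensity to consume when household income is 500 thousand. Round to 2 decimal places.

APC = 1.12

C = 210 + 0.7(500) = 560
APC = C/Y = 560/500 = 1.12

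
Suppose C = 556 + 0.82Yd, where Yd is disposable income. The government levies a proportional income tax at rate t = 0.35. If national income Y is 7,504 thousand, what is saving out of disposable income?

S = 321.968

Yd = (1 − 0.35)(7504) = 0.65(7504) = 4877.6
C = 556 + 0.82(4877.6) = 556 + 3999.632 = 4555.632
S = Yd − C = 4877.6 − 4555.632 = 321.968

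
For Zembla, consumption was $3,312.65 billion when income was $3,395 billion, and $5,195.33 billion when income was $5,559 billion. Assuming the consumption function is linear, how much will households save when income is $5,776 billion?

MPC = (5195.33 − 3312.65)/(5559 − 3395) = 1882.68/2164 = 0.87
a = 3312.65 − 0.87(3395) = 3312.65 − 2953.65 = 359
C = 359 + 0.87(5776) = 5384.12
S = 5776 − 5384.12 = 391.88

S = 391.88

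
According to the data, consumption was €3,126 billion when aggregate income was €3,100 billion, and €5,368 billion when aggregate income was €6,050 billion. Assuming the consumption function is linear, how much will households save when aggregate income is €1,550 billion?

S = -398

MPC = (5368 − 3126)/(6050 − 3100) = 2242/2950 = 0.76
a = 3126 − 0.76(3100) = 3126 − 2356 = 770
C = 770 + 0.76(1550) = 1948
S = 1550 − 1948 = -398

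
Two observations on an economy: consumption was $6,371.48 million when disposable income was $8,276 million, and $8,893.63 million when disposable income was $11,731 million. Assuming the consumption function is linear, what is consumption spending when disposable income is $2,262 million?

C = 1981.26

MPC = (8893.63 − 6371.48)/(11731 − 8276) = 2522.15/3455 = 0.73
a = 6371.48 − 0.73(8276) = 6371.48 − 6041.48 = 330
C = 330 + 0.73(2262) = 330 + 1651.26 = 1981.26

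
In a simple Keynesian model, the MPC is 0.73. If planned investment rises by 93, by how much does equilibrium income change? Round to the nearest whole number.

ΔY ≈ 344

The multiplier is 1/(1 − MPC) = 1/0.27.
ΔY = 93/0.27 = 344.44 ≈ 344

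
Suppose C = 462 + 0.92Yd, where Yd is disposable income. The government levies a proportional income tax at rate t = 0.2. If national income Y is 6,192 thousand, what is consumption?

C = 5019.312

Yd = (1 − 0.2)(6192) = 0.8(6192) = 4953.6
C = 462 + 0.92(4953.6) = 462 + 4557.312 = 5019.312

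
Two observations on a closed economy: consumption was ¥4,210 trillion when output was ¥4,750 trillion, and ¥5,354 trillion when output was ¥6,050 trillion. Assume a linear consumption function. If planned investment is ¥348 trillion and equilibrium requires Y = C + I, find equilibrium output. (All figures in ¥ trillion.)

MPC = (5354 − 4210)/(6050 − 4750) = 1144/1300 = 0.88
a = 4210 − 0.88(4750) = 30
Equilibrium: Y = 30 + 0.88Y + 348
0.12Y = 378, so Y = 378/0.12 = 3150

Y = 3150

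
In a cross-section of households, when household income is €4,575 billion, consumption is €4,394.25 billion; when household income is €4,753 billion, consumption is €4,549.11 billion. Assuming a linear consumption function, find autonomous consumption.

MPC = ΔC/ΔY = (4549.11 − 4394.25)/(4753 − 4575) = 154.86/178 = 0.87
a = C − MPC·Y = 4394.25 − 0.87(4575) = 4394.25 − 3980.25 = 414

a = 414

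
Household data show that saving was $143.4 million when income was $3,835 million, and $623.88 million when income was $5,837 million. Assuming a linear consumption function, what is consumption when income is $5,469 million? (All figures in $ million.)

MPS = ΔS/ΔY = (623.88 − 143.4)/(5837 − 3835) = 480.48/2002 = 0.24
MPC = 1 − MPS = 0.76
Autonomous saving = 143.4 − 0.24(3835) = -777, so a = 777
C = 777 + 0.76(5469) = 777 + 4156.44 = 4933.44

C = 4933.44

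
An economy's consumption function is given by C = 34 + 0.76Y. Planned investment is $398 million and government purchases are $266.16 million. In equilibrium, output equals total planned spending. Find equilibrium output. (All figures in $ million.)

Y = 2909

Y = C + I + G = 34 + 0.76Y + 398 + 266.16
Y − 0.76Y = 698.16
0.24Y = 698.16, so Y = 698.16/0.24 = 2909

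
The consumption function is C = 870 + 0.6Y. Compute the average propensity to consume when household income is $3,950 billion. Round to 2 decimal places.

C = 870 + 0.6(3950) = 3240
APC = C/Y = 3240/3950 = 0.82

APC = 0.82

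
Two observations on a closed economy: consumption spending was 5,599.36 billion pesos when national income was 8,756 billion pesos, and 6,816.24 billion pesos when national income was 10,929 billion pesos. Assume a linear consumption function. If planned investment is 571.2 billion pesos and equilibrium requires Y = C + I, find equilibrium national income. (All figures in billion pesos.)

MPC = (6816.24 − 5599.36)/(10929 − 8756) = 1216.88/2173 = 0.56
a = 5599.36 − 0.56(8756) = 696
Equilibrium: Y = 696 + 0.56Y + 571.2
0.44Y = 1267.2, so Y = 1267.2/0.44 = 2880

Y = 2880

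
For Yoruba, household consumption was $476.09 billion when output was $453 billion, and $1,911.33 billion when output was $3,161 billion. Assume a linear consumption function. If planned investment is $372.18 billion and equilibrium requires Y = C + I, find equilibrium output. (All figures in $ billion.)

MPC = (1911.33 − 476.09)/(3161 − 453) = 1435.24/2708 = 0.53
a = 476.09 − 0.53(453) = 236
Equilibrium: Y = 236 + 0.53Y + 372.18
0.47Y = 608.18, so Y = 608.18/0.47 = 1294

Y = 1294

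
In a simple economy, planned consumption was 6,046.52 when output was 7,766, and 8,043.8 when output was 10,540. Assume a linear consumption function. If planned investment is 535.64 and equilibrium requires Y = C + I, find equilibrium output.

MPC = (8043.8 − 6046.52)/(10540 − 7766) = 1997.28/2774 = 0.72
a = 6046.52 − 0.72(7766) = 455
Equilibrium: Y = 455 + 0.72Y + 535.64
0.28Y = 990.64, so Y = 990.64/0.28 = 3538

Y = 3538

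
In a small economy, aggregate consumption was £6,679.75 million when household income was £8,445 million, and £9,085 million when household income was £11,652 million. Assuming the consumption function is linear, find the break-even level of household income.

Y = 1384

MPC = (9085 − 6679.75)/(11652 − 8445) = 2405.25/3207 = 0.75
a = 6679.75 − 0.75(8445) = 6679.75 − 6333.75 = 346
Break-even: Y = a/(1−MPC) = 346/0.25 = 1384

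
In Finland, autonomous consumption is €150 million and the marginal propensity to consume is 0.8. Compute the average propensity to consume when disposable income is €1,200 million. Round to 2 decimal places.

APC = 0.93

C = 150 + 0.8(1200) = 1110
APC = C/Y = 1110/1200 = 0.93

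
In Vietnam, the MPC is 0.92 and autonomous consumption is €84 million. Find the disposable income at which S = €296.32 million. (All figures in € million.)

S = Y − C = -84 + 0.08Y
-84 + 0.08Y = 296.32, so 0.08Y = 380.32 and Y = 4754

Y = 4754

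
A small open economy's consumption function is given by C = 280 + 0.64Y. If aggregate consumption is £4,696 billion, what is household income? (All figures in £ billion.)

280 + 0.64Y = 4696
0.64Y = 4416, so Y = 4416/0.64 = 6900

Y = 6900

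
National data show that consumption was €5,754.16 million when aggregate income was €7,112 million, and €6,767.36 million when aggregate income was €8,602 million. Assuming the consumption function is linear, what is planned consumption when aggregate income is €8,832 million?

MPC = (6767.36 − 5754.16)/(8602 − 7112) = 1013.2/1490 = 0.68
a = 5754.16 − 0.68(7112) = 5754.16 − 4836.16 = 918
C = 918 + 0.68(8832) = 918 + 6005.76 = 6923.76

C = 6923.76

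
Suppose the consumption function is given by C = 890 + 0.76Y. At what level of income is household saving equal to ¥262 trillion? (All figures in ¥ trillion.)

S = Y − C = -890 + 0.24Y
-890 + 0.24Y = 262, so 0.24Y = 1152 and Y = 4800

Y = 4800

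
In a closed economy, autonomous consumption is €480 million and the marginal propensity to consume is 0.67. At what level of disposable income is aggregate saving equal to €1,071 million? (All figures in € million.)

S = Y − C = -480 + 0.33Y
-480 + 0.33Y = 1071, so 0.33Y = 1551 and Y = 4700

Y = 4700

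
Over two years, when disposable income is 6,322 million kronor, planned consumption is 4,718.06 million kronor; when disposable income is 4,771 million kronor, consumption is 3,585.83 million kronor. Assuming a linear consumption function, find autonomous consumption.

a = 103

MPC = ΔC/ΔY = (4718.06 − 3585.83)/(6322 − 4771) = 1132.23/1551 = 0.73
a = C − MPC·Y = 3585.83 − 0.73(4771) = 3585.83 − 3482.83 = 103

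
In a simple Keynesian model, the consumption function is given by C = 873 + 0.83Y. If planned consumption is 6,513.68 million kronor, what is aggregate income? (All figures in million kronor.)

Y = 6796

873 + 0.83Y = 6513.68
0.83Y = 5640.68, so Y = 5640.68/0.83 = 6796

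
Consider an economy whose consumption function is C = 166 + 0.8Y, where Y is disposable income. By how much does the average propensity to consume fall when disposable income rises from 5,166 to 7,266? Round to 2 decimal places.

At Y = 5166: C = 166 + 0.8(5166) = 4298.8, APC = 4298.8/5166 = 0.832
At Y = 7266: C = 5978.8, APC = 5978.8/7266 = 0.823
Fall in APC = 0.832 − 0.823 = 0.009 ≈ 0.01

ΔAPC = 0.01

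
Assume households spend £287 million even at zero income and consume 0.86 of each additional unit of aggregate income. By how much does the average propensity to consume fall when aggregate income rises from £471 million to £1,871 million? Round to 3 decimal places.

ΔAPC = 0.456

At Y = 471: C = 287 + 0.86(471) = 692.06, APC = 692.06/471 = 1.4693
At Y = 1871: C = 1896.06, APC = 1896.06/1871 = 1.0134
Fall in APC = 1.4693 − 1.0134 = 0.4559 ≈ 0.456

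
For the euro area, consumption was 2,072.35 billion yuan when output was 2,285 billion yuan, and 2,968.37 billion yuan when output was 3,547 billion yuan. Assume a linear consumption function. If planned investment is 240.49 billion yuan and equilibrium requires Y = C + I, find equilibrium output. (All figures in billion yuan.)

Y = 2381

MPC = (2968.37 − 2072.35)/(3547 − 2285) = 896.02/1262 = 0.71
a = 2072.35 − 0.71(2285) = 450
Equilibrium: Y = 450 + 0.71Y + 240.49
0.29Y = 690.49, so Y = 690.49/0.29 = 2381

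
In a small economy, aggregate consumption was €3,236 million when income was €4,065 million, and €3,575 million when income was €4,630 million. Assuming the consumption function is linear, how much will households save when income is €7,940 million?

MPC = (3575 − 3236)/(4630 − 4065) = 339/565 = 0.6
a = 3236 − 0.6(4065) = 3236 − 2439 = 797
C = 797 + 0.6(7940) = 5561
S = 7940 − 5561 = 2379

S = 2379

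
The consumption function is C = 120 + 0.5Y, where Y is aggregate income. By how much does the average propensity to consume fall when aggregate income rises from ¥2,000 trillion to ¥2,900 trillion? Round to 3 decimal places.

ΔAPC = 0.019

At Y = 2000: C = 120 + 0.5(2000) = 1120, APC = 1120/2000 = 0.5600
At Y = 2900: C = 1570, APC = 1570/2900 = 0.5414
Fall in APC = 0.5600 − 0.5414 = 0.0186 ≈ 0.019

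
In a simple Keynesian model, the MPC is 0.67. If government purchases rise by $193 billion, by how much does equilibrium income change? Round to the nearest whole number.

ΔY ≈ 585

The multiplier is 1/(1 − MPC) = 1/0.33.
ΔY = 193/0.33 = 584.85 ≈ 585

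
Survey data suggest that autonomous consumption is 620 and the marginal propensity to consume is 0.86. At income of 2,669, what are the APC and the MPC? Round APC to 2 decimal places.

MPC = 0.86 (the slope of the consumption function)
C = 620 + 0.86(2669) = 2915.34, so APC = 2915.34/2669 = 1.09

APC = 1.09; MPC = 0.86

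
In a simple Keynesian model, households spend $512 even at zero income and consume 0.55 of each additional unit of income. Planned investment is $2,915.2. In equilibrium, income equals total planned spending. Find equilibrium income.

Y = 7616

Y = C + I = 512 + 0.55Y + 2915.2
Y − 0.55Y = 3427.2
0.45Y = 3427.2, so Y = 3427.2/0.45 = 7616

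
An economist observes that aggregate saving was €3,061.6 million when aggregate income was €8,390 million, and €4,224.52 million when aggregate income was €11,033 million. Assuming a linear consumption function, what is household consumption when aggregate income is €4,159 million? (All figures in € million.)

MPS = ΔS/ΔY = (4224.52 − 3061.6)/(11033 − 8390) = 1162.92/2643 = 0.44
MPC = 1 − MPS = 0.56
Autonomous saving = 3061.6 − 0.44(8390) = -630, so a = 630
C = 630 + 0.56(4159) = 630 + 2329.04 = 2959.04

C = 2959.04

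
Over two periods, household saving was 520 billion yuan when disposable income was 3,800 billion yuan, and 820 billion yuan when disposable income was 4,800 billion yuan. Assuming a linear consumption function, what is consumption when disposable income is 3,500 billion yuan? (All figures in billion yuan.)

C = 3070

MPS = ΔS/ΔY = (820 − 520)/(4800 − 3800) = 300/1000 = 0.3
MPC = 1 − MPS = 0.7
Autonomous saving = 520 − 0.3(3800) = -620, so a = 620
C = 620 + 0.7(3500) = 620 + 2450 = 3070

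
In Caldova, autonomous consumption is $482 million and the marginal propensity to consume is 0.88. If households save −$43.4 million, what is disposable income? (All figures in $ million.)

Y = 3655

S = Y − C = -482 + 0.12Y
-482 + 0.12Y = -43.4, so 0.12Y = 438.6 and Y = 3655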